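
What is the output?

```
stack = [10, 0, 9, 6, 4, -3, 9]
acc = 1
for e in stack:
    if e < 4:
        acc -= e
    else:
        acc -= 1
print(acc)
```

-1

e=10: not <4, acc = 1-1 = 0
e=0: <4, acc = 0-0 = 0
e=9: not <4, acc = 0-1 = -1
e=6: not <4, acc = (-1)-1 = -2
e=4: not <4, acc = (-2)-1 = -3
e=-3: <4, acc = (-3)-(-3) = 0
e=9: not <4, acc = 0-1 = -1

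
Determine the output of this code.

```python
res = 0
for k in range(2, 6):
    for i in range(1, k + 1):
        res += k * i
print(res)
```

139

k=2,i=1: res = 0+2 = 2
k=2,i=2: res = 2+4 = 6
k=3,i=1: res = 6+3 = 9
k=3,i=2: res = 9+6 = 15
k=3,i=3: res = 15+9 = 24
k=4,i=1: res = 24+4 = 28
k=4,i=2: res = 28+8 = 36
k=4,i=3: res = 36+12 = 48
k=4,i=4: res = 48+16 = 64
k=5,i=1: res = 64+5 = 69
k=5,i=2: res = 69+10 = 79
k=5,i=3: res = 79+15 = 94
k=5,i=4: res = 94+20 = 114
k=5,i=5: res = 114+25 = 139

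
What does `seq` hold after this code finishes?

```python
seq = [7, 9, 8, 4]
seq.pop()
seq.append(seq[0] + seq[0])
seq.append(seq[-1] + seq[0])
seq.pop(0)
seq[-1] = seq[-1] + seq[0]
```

[9, 8, 14, 30]

pop() removes 4 → [7, 9, 8]
append seq[0]+seq[0] = 7+7 = 14 → [7, 9, 8, 14]
append seq[-1]+seq[0] = 14+7 = 21 → [7, 9, 8, 14, 21]
pop(0) removes 7 → [9, 8, 14, 21]
seq[-1] = seq[-1]+seq[0] = 21+9 = 30 → [9, 8, 14, 30]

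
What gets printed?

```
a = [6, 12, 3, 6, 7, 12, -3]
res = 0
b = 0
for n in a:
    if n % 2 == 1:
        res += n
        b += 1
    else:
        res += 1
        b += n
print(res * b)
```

429

n=6: not odd, res = 0+1 = 1; b=6
n=12: not odd, res = 1+1 = 2; b=18
n=3: odd, res = 2+3 = 5; b=19
n=6: not odd, res = 5+1 = 6; b=25
n=7: odd, res = 6+7 = 13; b=26
n=12: not odd, res = 13+1 = 14; b=38
n=-3: odd, res = 14+(-3) = 11; b=39
res*b = 11*39 = 429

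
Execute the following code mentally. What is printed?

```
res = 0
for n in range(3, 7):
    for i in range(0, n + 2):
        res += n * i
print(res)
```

n=3,i=0: res = 0+0 = 0
n=3,i=1: res = 0+3 = 3
n=3,i=2: res = 3+6 = 9
n=3,i=3: res = 9+9 = 18
n=3,i=4: res = 18+12 = 30
n=4,i=0: res = 30+0 = 30
n=4,i=1: res = 30+4 = 34
n=4,i=2: res = 34+8 = 42
n=4,i=3: res = 42+12 = 54
n=4,i=4: res = 54+16 = 70
n=4,i=5: res = 70+20 = 90
n=5,i=0: res = 90+0 = 90
n=5,i=1: res = 90+5 = 95
n=5,i=2: res = 95+10 = 105
n=5,i=3: res = 105+15 = 120
n=5,i=4: res = 120+20 = 140
n=5,i=5: res = 140+25 = 165
n=5,i=6: res = 165+30 = 195
n=6,i=0: res = 195+0 = 195
n=6,i=1: res = 195+6 = 201
n=6,i=2: res = 201+12 = 213
n=6,i=3: res = 213+18 = 231
n=6,i=4: res = 231+24 = 255
n=6,i=5: res = 255+30 = 285
n=6,i=6: res = 285+36 = 321
n=6,i=7: res = 321+42 = 363

363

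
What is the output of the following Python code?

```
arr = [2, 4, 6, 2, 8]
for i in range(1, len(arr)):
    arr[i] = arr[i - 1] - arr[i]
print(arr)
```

[2, -2, -8, -10, -18]

i=1: arr[1] = 2-4 = -2 → [2, -2, 6, 2, 8]
i=2: arr[2] = (-2)-6 = -8 → [2, -2, -8, 2, 8]
i=3: arr[3] = (-8)-2 = -10 → [2, -2, -8, -10, 8]
i=4: arr[4] = (-10)-8 = -18 → [2, -2, -8, -10, -18]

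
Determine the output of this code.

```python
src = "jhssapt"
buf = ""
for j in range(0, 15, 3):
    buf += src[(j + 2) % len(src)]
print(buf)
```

j=0: add src[2]='s' → 's'
j=3: add src[5]='p' → 'sp'
j=6: add src[1]='h' → 'sph'
j=9: add src[4]='a' → 'spha'
j=12: add src[0]='j' → 'sphaj'

sphaj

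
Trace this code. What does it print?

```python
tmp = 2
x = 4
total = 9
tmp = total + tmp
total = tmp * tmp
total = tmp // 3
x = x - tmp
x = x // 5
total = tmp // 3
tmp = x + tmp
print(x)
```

tmp = 9+2 = 11
total = 11*11 = 121
total = 11//3 = 3
x = 4-11 = -7
x = (-7)//5 = -2
total = 11//3 = 3
tmp = (-2)+11 = 9

-2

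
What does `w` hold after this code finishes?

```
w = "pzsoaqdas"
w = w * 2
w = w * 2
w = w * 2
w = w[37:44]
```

repeat ×2 → 'pzsoaqdaspzsoaqdas'
repeat ×2 → 'pzsoaqdaspzsoaqdaspzsoaqdaspzsoaqdas'
repeat ×2 → 'pzsoaqdaspzsoaqdaspzsoaqdaspzsoaqdaspzsoaqdaspzsoaqdaspzsoaqdaspzsoaqdas'
slice [37:44] → 'zsoaqda'

'zsoaqda'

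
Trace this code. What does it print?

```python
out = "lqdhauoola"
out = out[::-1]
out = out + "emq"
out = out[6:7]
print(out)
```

reverse → 'aloouahdql'
+ 'emq' → 'aloouahdqlemq'
slice [6:7] → 'h'

h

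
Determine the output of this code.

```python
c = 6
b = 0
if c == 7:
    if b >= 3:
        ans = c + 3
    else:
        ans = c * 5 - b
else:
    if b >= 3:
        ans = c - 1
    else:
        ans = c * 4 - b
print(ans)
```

24

c=6, b=0
c == 7 is False; b >= 3 is False
→ ans = c * 4 - b = 24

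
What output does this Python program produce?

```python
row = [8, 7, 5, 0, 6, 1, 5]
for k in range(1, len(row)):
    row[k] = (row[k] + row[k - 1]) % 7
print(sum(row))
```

36

k=1: row[1] = (7+8)%7 = 1 → [8, 1, 5, 0, 6, 1, 5]
k=2: row[2] = (5+1)%7 = 6 → [8, 1, 6, 0, 6, 1, 5]
k=3: row[3] = (0+6)%7 = 6 → [8, 1, 6, 6, 6, 1, 5]
k=4: row[4] = (6+6)%7 = 5 → [8, 1, 6, 6, 5, 1, 5]
k=5: row[5] = (1+5)%7 = 6 → [8, 1, 6, 6, 5, 6, 5]
k=6: row[6] = (5+6)%7 = 4 → [8, 1, 6, 6, 5, 6, 4]
sum = 36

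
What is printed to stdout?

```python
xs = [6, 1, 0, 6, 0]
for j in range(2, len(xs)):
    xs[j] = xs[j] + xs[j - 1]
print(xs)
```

j=2: xs[2] = 0+1 = 1 → [6, 1, 1, 6, 0]
j=3: xs[3] = 6+1 = 7 → [6, 1, 1, 7, 0]
j=4: xs[4] = 0+7 = 7 → [6, 1, 1, 7, 7]

[6, 1, 1, 7, 7]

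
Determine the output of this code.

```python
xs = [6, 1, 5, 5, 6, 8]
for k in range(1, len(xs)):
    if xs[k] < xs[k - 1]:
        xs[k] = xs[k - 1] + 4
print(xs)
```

k=1: 1<6, xs[1] = 6+4 = 10 → [6, 10, 5, 5, 6, 8]
k=2: 5<10, xs[2] = 10+4 = 14 → [6, 10, 14, 5, 6, 8]
k=3: 5<14, xs[3] = 14+4 = 18 → [6, 10, 14, 18, 6, 8]
k=4: 6<18, xs[4] = 18+4 = 22 → [6, 10, 14, 18, 22, 8]
k=5: 8<22, xs[5] = 22+4 = 26 → [6, 10, 14, 18, 22, 26]

[6, 10, 14, 18, 22, 26]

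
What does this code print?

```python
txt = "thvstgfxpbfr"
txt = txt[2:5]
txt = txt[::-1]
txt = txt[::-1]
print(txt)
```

slice [2:5] → 'vst'
reverse → 'tsv'
reverse → 'vst'

vst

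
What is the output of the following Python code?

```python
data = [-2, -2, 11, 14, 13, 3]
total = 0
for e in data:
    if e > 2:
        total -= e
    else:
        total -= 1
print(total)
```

e=-2: not >2, total = 0-1 = -1
e=-2: not >2, total = (-1)-1 = -2
e=11: >2, total = (-2)-11 = -13
e=14: >2, total = (-13)-14 = -27
e=13: >2, total = (-27)-13 = -40
e=3: >2, total = (-40)-3 = -43

-43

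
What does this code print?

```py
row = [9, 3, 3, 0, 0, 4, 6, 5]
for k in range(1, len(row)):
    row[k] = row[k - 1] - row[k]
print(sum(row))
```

k=1: row[1] = 9-3 = 6 → [9, 6, 3, 0, 0, 4, 6, 5]
k=2: row[2] = 6-3 = 3 → [9, 6, 3, 0, 0, 4, 6, 5]
k=3: row[3] = 3-0 = 3 → [9, 6, 3, 3, 0, 4, 6, 5]
k=4: row[4] = 3-0 = 3 → [9, 6, 3, 3, 3, 4, 6, 5]
k=5: row[5] = 3-4 = -1 → [9, 6, 3, 3, 3, -1, 6, 5]
k=6: row[6] = (-1)-6 = -7 → [9, 6, 3, 3, 3, -1, -7, 5]
k=7: row[7] = (-7)-5 = -12 → [9, 6, 3, 3, 3, -1, -7, -12]
sum = 4

4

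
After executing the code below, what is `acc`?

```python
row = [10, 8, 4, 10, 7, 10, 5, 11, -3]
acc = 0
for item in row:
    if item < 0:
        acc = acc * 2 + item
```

item=10: not <0
item=8: not <0
item=4: not <0
item=10: not <0
item=7: not <0
item=10: not <0
item=5: not <0
item=11: not <0
item=-3: <0, acc = 0*2+(-3) = -3

-3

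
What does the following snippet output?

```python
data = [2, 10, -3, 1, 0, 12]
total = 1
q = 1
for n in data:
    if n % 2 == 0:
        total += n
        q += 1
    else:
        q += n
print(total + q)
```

28

n=2: even, total = 1+2 = 3; q=2
n=10: even, total = 3+10 = 13; q=3
n=-3: not even; q=0
n=1: not even; q=1
n=0: even, total = 13+0 = 13; q=2
n=12: even, total = 13+12 = 25; q=3
total+q = 25+3 = 28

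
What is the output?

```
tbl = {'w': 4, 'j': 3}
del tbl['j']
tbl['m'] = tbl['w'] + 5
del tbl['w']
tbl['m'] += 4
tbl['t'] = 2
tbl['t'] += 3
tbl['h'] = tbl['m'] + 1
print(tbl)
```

del 'j' → {'w': 4}
tbl['m'] = tbl['w']+5 = 9 → {'w': 4, 'm': 9}
del 'w' → {'m': 9}
tbl['m'] = 9+4 = 13 → {'m': 13}
tbl['t'] = 2 → {'m': 13, 't': 2}
tbl['t'] = 2+3 = 5 → {'m': 13, 't': 5}
tbl['h'] = tbl['m']+1 = 14 → {'m': 13, 't': 5, 'h': 14}

{'m': 13, 't': 5, 'h': 14}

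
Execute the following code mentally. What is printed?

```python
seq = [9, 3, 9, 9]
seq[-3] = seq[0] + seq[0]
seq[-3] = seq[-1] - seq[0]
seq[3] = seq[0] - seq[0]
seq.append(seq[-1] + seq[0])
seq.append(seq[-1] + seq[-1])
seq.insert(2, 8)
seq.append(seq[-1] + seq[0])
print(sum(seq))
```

seq[-3] = seq[0]+seq[0] = 9+9 = 18 → [9, 18, 9, 9]
seq[-3] = seq[-1]-seq[0] = 9-9 = 0 → [9, 0, 9, 9]
seq[3] = seq[0]-seq[0] = 9-9 = 0 → [9, 0, 9, 0]
append seq[-1]+seq[0] = 0+9 = 9 → [9, 0, 9, 0, 9]
append seq[-1]+seq[-1] = 9+9 = 18 → [9, 0, 9, 0, 9, 18]
insert 8 at 2 → [9, 0, 8, 9, 0, 9, 18]
append seq[-1]+seq[0] = 18+9 = 27 → [9, 0, 8, 9, 0, 9, 18, 27]
sum = 80

80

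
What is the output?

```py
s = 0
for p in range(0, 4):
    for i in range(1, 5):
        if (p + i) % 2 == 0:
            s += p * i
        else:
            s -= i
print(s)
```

8

p=0,i=1: odd sum, s = 0-1 = -1
p=0,i=2: even sum, s = (-1)+0 = -1
p=0,i=3: odd sum, s = (-1)-3 = -4
p=0,i=4: even sum, s = (-4)+0 = -4
p=1,i=1: even sum, s = (-4)+1 = -3
p=1,i=2: odd sum, s = (-3)-2 = -5
p=1,i=3: even sum, s = (-5)+3 = -2
p=1,i=4: odd sum, s = (-2)-4 = -6
p=2,i=1: odd sum, s = (-6)-1 = -7
p=2,i=2: even sum, s = (-7)+4 = -3
p=2,i=3: odd sum, s = (-3)-3 = -6
p=2,i=4: even sum, s = (-6)+8 = 2
p=3,i=1: even sum, s = 2+3 = 5
p=3,i=2: odd sum, s = 5-2 = 3
p=3,i=3: even sum, s = 3+9 = 12
p=3,i=4: odd sum, s = 12-4 = 8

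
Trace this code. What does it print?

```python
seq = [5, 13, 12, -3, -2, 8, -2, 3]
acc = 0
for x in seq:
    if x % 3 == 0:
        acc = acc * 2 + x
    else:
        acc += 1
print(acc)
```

x=5: not %3==0, acc = 0+1 = 1
x=13: not %3==0, acc = 1+1 = 2
x=12: %3==0, acc = 2*2+12 = 16
x=-3: %3==0, acc = 16*2+(-3) = 29
x=-2: not %3==0, acc = 29+1 = 30
x=8: not %3==0, acc = 30+1 = 31
x=-2: not %3==0, acc = 31+1 = 32
x=3: %3==0, acc = 32*2+3 = 67

67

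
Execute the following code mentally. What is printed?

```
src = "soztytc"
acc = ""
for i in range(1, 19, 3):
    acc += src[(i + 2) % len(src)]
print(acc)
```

i=1: add src[3]='t' → 't'
i=4: add src[6]='c' → 'tc'
i=7: add src[2]='z' → 'tcz'
i=10: add src[5]='t' → 'tczt'
i=13: add src[1]='o' → 'tczto'
i=16: add src[4]='y' → 'tcztoy'

tcztoy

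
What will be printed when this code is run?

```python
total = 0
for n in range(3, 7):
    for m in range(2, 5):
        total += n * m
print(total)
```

n=3,m=2: total = 0+6 = 6
n=3,m=3: total = 6+9 = 15
n=3,m=4: total = 15+12 = 27
n=4,m=2: total = 27+8 = 35
n=4,m=3: total = 35+12 = 47
n=4,m=4: total = 47+16 = 63
n=5,m=2: total = 63+10 = 73
n=5,m=3: total = 73+15 = 88
n=5,m=4: total = 88+20 = 108
n=6,m=2: total = 108+12 = 120
n=6,m=3: total = 120+18 = 138
n=6,m=4: total = 138+24 = 162

162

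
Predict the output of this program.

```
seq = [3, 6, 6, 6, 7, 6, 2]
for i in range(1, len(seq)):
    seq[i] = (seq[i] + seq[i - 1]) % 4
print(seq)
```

[3, 1, 3, 1, 0, 2, 0]

i=1: seq[1] = (6+3)%4 = 1 → [3, 1, 6, 6, 7, 6, 2]
i=2: seq[2] = (6+1)%4 = 3 → [3, 1, 3, 6, 7, 6, 2]
i=3: seq[3] = (6+3)%4 = 1 → [3, 1, 3, 1, 7, 6, 2]
i=4: seq[4] = (7+1)%4 = 0 → [3, 1, 3, 1, 0, 6, 2]
i=5: seq[5] = (6+0)%4 = 2 → [3, 1, 3, 1, 0, 2, 2]
i=6: seq[6] = (2+2)%4 = 0 → [3, 1, 3, 1, 0, 2, 0]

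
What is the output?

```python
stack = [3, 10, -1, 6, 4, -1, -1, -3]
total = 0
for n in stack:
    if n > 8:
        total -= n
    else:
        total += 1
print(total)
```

-3

n=3: not >8, total = 0+1 = 1
n=10: >8, total = 1-10 = -9
n=-1: not >8, total = (-9)+1 = -8
n=6: not >8, total = (-8)+1 = -7
n=4: not >8, total = (-7)+1 = -6
n=-1: not >8, total = (-6)+1 = -5
n=-1: not >8, total = (-5)+1 = -4
n=-3: not >8, total = (-4)+1 = -3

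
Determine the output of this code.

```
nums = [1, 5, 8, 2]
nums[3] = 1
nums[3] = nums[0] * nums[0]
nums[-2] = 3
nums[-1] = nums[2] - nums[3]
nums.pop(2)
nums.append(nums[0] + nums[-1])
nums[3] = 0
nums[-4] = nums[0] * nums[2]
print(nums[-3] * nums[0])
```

nums[3] = 1 → [1, 5, 8, 1]
nums[3] = nums[0]*nums[0] = 1*1 = 1 → [1, 5, 8, 1]
nums[-2] = 3 → [1, 5, 3, 1]
nums[-1] = nums[2]-nums[3] = 3-1 = 2 → [1, 5, 3, 2]
pop(2) removes 3 → [1, 5, 2]
append nums[0]+nums[-1] = 1+2 = 3 → [1, 5, 2, 3]
nums[3] = 0 → [1, 5, 2, 0]
nums[-4] = nums[0]*nums[2] = 1*2 = 2 → [2, 5, 2, 0]
nums[-3]*nums[0] = 5*2 = 10

10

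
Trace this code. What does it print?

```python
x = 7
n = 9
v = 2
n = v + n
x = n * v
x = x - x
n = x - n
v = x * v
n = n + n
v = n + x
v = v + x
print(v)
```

-22

n = 2+9 = 11
x = 11*2 = 22
x = 22-22 = 0
n = 0-11 = -11
v = 0*2 = 0
n = (-11)+(-11) = -22
v = (-22)+0 = -22
v = (-22)+0 = -22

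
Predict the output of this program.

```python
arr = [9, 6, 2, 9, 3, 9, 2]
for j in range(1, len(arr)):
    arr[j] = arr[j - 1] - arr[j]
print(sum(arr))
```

-48

j=1: arr[1] = 9-6 = 3 → [9, 3, 2, 9, 3, 9, 2]
j=2: arr[2] = 3-2 = 1 → [9, 3, 1, 9, 3, 9, 2]
j=3: arr[3] = 1-9 = -8 → [9, 3, 1, -8, 3, 9, 2]
j=4: arr[4] = (-8)-3 = -11 → [9, 3, 1, -8, -11, 9, 2]
j=5: arr[5] = (-11)-9 = -20 → [9, 3, 1, -8, -11, -20, 2]
j=6: arr[6] = (-20)-2 = -22 → [9, 3, 1, -8, -11, -20, -22]
sum = -48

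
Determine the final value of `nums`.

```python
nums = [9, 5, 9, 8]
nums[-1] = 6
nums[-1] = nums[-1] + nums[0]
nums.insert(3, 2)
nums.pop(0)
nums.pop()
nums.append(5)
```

nums[-1] = 6 → [9, 5, 9, 6]
nums[-1] = nums[-1]+nums[0] = 6+9 = 15 → [9, 5, 9, 15]
insert 2 at 3 → [9, 5, 9, 2, 15]
pop(0) removes 9 → [5, 9, 2, 15]
pop() removes 15 → [5, 9, 2]
append 5 → [5, 9, 2, 5]

[5, 9, 2, 5]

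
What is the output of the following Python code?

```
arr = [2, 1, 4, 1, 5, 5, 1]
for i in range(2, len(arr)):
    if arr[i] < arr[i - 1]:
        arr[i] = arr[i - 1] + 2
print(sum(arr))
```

i=2: 4>=1, unchanged → [2, 1, 4, 1, 5, 5, 1]
i=3: 1<4, arr[3] = 4+2 = 6 → [2, 1, 4, 6, 5, 5, 1]
i=4: 5<6, arr[4] = 6+2 = 8 → [2, 1, 4, 6, 8, 5, 1]
i=5: 5<8, arr[5] = 8+2 = 10 → [2, 1, 4, 6, 8, 10, 1]
i=6: 1<10, arr[6] = 10+2 = 12 → [2, 1, 4, 6, 8, 10, 12]
sum = 43

43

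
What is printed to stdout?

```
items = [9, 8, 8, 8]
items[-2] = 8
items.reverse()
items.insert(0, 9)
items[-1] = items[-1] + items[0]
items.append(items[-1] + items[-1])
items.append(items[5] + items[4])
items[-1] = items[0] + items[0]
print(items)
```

items[-2] = 8 → [9, 8, 8, 8]
reverse → [8, 8, 8, 9]
insert 9 at 0 → [9, 8, 8, 8, 9]
items[-1] = items[-1]+items[0] = 9+9 = 18 → [9, 8, 8, 8, 18]
append items[-1]+items[-1] = 18+18 = 36 → [9, 8, 8, 8, 18, 36]
append items[5]+items[4] = 36+18 = 54 → [9, 8, 8, 8, 18, 36, 54]
items[-1] = items[0]+items[0] = 9+9 = 18 → [9, 8, 8, 8, 18, 36, 18]

[9, 8, 8, 8, 18, 36, 18]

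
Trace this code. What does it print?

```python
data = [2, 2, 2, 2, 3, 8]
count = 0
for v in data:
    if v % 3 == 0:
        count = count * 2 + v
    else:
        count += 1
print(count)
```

12

v=2: not %3==0, count = 0+1 = 1
v=2: not %3==0, count = 1+1 = 2
v=2: not %3==0, count = 2+1 = 3
v=2: not %3==0, count = 3+1 = 4
v=3: %3==0, count = 4*2+3 = 11
v=8: not %3==0, count = 11+1 = 12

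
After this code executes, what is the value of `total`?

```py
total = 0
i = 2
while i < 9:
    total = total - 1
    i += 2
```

-4

i=2: total = 0-1 = -1
i=4: total = (-1)-1 = -2
i=6: total = (-2)-1 = -3
i=8: total = (-3)-1 = -4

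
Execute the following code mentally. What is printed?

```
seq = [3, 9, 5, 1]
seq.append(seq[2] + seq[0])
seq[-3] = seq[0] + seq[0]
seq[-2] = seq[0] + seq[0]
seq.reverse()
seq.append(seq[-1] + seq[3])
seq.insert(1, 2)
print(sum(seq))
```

append seq[2]+seq[0] = 5+3 = 8 → [3, 9, 5, 1, 8]
seq[-3] = seq[0]+seq[0] = 3+3 = 6 → [3, 9, 6, 1, 8]
seq[-2] = seq[0]+seq[0] = 3+3 = 6 → [3, 9, 6, 6, 8]
reverse → [8, 6, 6, 9, 3]
append seq[-1]+seq[3] = 3+9 = 12 → [8, 6, 6, 9, 3, 12]
insert 2 at 1 → [8, 2, 6, 6, 9, 3, 12]
sum = 46

46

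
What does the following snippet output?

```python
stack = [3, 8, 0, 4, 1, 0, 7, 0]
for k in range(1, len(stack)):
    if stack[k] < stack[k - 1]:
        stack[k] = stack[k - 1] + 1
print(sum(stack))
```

k=1: 8>=3, unchanged → [3, 8, 0, 4, 1, 0, 7, 0]
k=2: 0<8, stack[2] = 8+1 = 9 → [3, 8, 9, 4, 1, 0, 7, 0]
k=3: 4<9, stack[3] = 9+1 = 10 → [3, 8, 9, 10, 1, 0, 7, 0]
k=4: 1<10, stack[4] = 10+1 = 11 → [3, 8, 9, 10, 11, 0, 7, 0]
k=5: 0<11, stack[5] = 11+1 = 12 → [3, 8, 9, 10, 11, 12, 7, 0]
k=6: 7<12, stack[6] = 12+1 = 13 → [3, 8, 9, 10, 11, 12, 13, 0]
k=7: 0<13, stack[7] = 13+1 = 14 → [3, 8, 9, 10, 11, 12, 13, 14]
sum = 80

80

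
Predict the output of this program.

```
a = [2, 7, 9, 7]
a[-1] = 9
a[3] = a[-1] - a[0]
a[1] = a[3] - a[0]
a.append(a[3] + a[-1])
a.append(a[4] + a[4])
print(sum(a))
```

65

a[-1] = 9 → [2, 7, 9, 9]
a[3] = a[-1]-a[0] = 9-2 = 7 → [2, 7, 9, 7]
a[1] = a[3]-a[0] = 7-2 = 5 → [2, 5, 9, 7]
append a[3]+a[-1] = 7+7 = 14 → [2, 5, 9, 7, 14]
append a[4]+a[4] = 14+14 = 28 → [2, 5, 9, 7, 14, 28]
sum = 65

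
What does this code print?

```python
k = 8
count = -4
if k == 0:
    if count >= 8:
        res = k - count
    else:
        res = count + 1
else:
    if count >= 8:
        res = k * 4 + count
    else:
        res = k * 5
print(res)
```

40

k=8, count=-4
k == 0 is False; count >= 8 is False
→ res = k * 5 = 40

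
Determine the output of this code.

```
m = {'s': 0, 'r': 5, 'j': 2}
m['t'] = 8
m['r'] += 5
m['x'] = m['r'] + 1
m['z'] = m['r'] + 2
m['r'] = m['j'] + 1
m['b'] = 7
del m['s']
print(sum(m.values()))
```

43

m['t'] = 8 → {'s': 0, 'r': 5, 'j': 2, 't': 8}
m['r'] = 5+5 = 10 → {'s': 0, 'r': 10, 'j': 2, 't': 8}
m['x'] = m['r']+1 = 11 → {'s': 0, 'r': 10, 'j': 2, 't': 8, 'x': 11}
m['z'] = m['r']+2 = 12 → {'s': 0, 'r': 10, 'j': 2, 't': 8, 'x': 11, 'z': 12}
m['r'] = m['j']+1 = 3 → {'s': 0, 'r': 3, 'j': 2, 't': 8, 'x': 11, 'z': 12}
m['b'] = 7 → {'s': 0, 'r': 3, 'j': 2, 't': 8, 'x': 11, 'z': 12, 'b': 7}
del 's' → {'r': 3, 'j': 2, 't': 8, 'x': 11, 'z': 12, 'b': 7}
sum of values = 43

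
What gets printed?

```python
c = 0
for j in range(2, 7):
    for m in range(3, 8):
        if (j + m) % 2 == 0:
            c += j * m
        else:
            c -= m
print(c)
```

j=2,m=3: odd sum, c = 0-3 = -3
j=2,m=4: even sum, c = (-3)+8 = 5
j=2,m=5: odd sum, c = 5-5 = 0
j=2,m=6: even sum, c = 0+12 = 12
j=2,m=7: odd sum, c = 12-7 = 5
j=3,m=3: even sum, c = 5+9 = 14
j=3,m=4: odd sum, c = 14-4 = 10
j=3,m=5: even sum, c = 10+15 = 25
j=3,m=6: odd sum, c = 25-6 = 19
j=3,m=7: even sum, c = 19+21 = 40
j=4,m=3: odd sum, c = 40-3 = 37
j=4,m=4: even sum, c = 37+16 = 53
j=4,m=5: odd sum, c = 53-5 = 48
j=4,m=6: even sum, c = 48+24 = 72
j=4,m=7: odd sum, c = 72-7 = 65
j=5,m=3: even sum, c = 65+15 = 80
j=5,m=4: odd sum, c = 80-4 = 76
j=5,m=5: even sum, c = 76+25 = 101
j=5,m=6: odd sum, c = 101-6 = 95
j=5,m=7: even sum, c = 95+35 = 130
j=6,m=3: odd sum, c = 130-3 = 127
j=6,m=4: even sum, c = 127+24 = 151
j=6,m=5: odd sum, c = 151-5 = 146
j=6,m=6: even sum, c = 146+36 = 182
j=6,m=7: odd sum, c = 182-7 = 175

175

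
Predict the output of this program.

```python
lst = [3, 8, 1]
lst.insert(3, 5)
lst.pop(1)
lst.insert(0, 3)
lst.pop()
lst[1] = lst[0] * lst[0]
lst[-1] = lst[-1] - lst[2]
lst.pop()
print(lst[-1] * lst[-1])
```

insert 5 at 3 → [3, 8, 1, 5]
pop(1) removes 8 → [3, 1, 5]
insert 3 at 0 → [3, 3, 1, 5]
pop() removes 5 → [3, 3, 1]
lst[1] = lst[0]*lst[0] = 3*3 = 9 → [3, 9, 1]
lst[-1] = lst[-1]-lst[2] = 1-1 = 0 → [3, 9, 0]
pop() removes 0 → [3, 9]
lst[-1]*lst[-1] = 9*9 = 81

81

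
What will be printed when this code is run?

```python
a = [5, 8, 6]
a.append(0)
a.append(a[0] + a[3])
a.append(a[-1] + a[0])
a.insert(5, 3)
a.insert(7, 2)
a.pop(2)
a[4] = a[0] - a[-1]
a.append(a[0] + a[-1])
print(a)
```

[5, 8, 0, 5, 3, 10, 2, 7]

append 0 → [5, 8, 6, 0]
append a[0]+a[3] = 5+0 = 5 → [5, 8, 6, 0, 5]
append a[-1]+a[0] = 5+5 = 10 → [5, 8, 6, 0, 5, 10]
insert 3 at 5 → [5, 8, 6, 0, 5, 3, 10]
insert 2 at 7 → [5, 8, 6, 0, 5, 3, 10, 2]
pop(2) removes 6 → [5, 8, 0, 5, 3, 10, 2]
a[4] = a[0]-a[-1] = 5-2 = 3 → [5, 8, 0, 5, 3, 10, 2]
append a[0]+a[-1] = 5+2 = 7 → [5, 8, 0, 5, 3, 10, 2, 7]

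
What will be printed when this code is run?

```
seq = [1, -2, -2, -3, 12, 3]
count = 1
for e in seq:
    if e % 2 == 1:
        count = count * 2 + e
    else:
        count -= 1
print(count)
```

-1

e=1: odd, count = 1*2+1 = 3
e=-2: not odd, count = 3-1 = 2
e=-2: not odd, count = 2-1 = 1
e=-3: odd, count = 1*2+(-3) = -1
e=12: not odd, count = (-1)-1 = -2
e=3: odd, count = (-2)*2+3 = -1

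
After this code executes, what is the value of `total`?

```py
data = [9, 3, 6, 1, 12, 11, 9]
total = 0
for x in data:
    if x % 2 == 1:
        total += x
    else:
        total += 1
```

35

x=9: odd, total = 0+9 = 9
x=3: odd, total = 9+3 = 12
x=6: not odd, total = 12+1 = 13
x=1: odd, total = 13+1 = 14
x=12: not odd, total = 14+1 = 15
x=11: odd, total = 15+11 = 26
x=9: odd, total = 26+9 = 35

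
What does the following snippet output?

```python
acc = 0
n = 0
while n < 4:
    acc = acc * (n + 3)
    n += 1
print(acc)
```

n=0: acc = 0*3 = 0
n=1: acc = 0*4 = 0
n=2: acc = 0*5 = 0
n=3: acc = 0*6 = 0

0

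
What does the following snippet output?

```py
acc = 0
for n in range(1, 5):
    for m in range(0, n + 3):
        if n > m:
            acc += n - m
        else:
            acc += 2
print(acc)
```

44

n=1,m=0: 1>0, acc = 0+1 = 1
n=1,m=1: not 1>1, acc = 1+2 = 3
n=1,m=2: not 1>2, acc = 3+2 = 5
n=1,m=3: not 1>3, acc = 5+2 = 7
n=2,m=0: 2>0, acc = 7+2 = 9
n=2,m=1: 2>1, acc = 9+1 = 10
n=2,m=2: not 2>2, acc = 10+2 = 12
n=2,m=3: not 2>3, acc = 12+2 = 14
n=2,m=4: not 2>4, acc = 14+2 = 16
n=3,m=0: 3>0, acc = 16+3 = 19
n=3,m=1: 3>1, acc = 19+2 = 21
n=3,m=2: 3>2, acc = 21+1 = 22
n=3,m=3: not 3>3, acc = 22+2 = 24
n=3,m=4: not 3>4, acc = 24+2 = 26
n=3,m=5: not 3>5, acc = 26+2 = 28
n=4,m=0: 4>0, acc = 28+4 = 32
n=4,m=1: 4>1, acc = 32+3 = 35
n=4,m=2: 4>2, acc = 35+2 = 37
n=4,m=3: 4>3, acc = 37+1 = 38
n=4,m=4: not 4>4, acc = 38+2 = 40
n=4,m=5: not 4>5, acc = 40+2 = 42
n=4,m=6: not 4>6, acc = 42+2 = 44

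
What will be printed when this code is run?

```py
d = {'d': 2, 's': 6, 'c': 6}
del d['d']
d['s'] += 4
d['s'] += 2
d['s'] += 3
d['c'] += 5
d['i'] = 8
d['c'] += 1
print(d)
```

del 'd' → {'s': 6, 'c': 6}
d['s'] = 6+4 = 10 → {'s': 10, 'c': 6}
d['s'] = 10+2 = 12 → {'s': 12, 'c': 6}
d['s'] = 12+3 = 15 → {'s': 15, 'c': 6}
d['c'] = 6+5 = 11 → {'s': 15, 'c': 11}
d['i'] = 8 → {'s': 15, 'c': 11, 'i': 8}
d['c'] = 11+1 = 12 → {'s': 15, 'c': 12, 'i': 8}

{'s': 15, 'c': 12, 'i': 8}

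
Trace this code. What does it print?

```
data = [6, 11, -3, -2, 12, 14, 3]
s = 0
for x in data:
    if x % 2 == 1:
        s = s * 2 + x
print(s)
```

x=6: not odd
x=11: odd, s = 0*2+11 = 11
x=-3: odd, s = 11*2+(-3) = 19
x=-2: not odd
x=12: not odd
x=14: not odd
x=3: odd, s = 19*2+3 = 41

41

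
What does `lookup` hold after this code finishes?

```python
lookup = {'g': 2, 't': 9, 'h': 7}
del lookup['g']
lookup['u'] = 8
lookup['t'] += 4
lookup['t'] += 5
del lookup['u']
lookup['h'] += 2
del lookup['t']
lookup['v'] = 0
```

del 'g' → {'t': 9, 'h': 7}
lookup['u'] = 8 → {'t': 9, 'h': 7, 'u': 8}
lookup['t'] = 9+4 = 13 → {'t': 13, 'h': 7, 'u': 8}
lookup['t'] = 13+5 = 18 → {'t': 18, 'h': 7, 'u': 8}
del 'u' → {'t': 18, 'h': 7}
lookup['h'] = 7+2 = 9 → {'t': 18, 'h': 9}
del 't' → {'h': 9}
lookup['v'] = 0 → {'h': 9, 'v': 0}

{'h': 9, 'v': 0}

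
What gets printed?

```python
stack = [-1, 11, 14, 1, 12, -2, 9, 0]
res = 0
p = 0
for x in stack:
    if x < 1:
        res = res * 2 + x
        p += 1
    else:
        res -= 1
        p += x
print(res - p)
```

-76

x=-1: <1, res = 0*2+(-1) = -1; p=1
x=11: not <1, res = (-1)-1 = -2; p=12
x=14: not <1, res = (-2)-1 = -3; p=26
x=1: not <1, res = (-3)-1 = -4; p=27
x=12: not <1, res = (-4)-1 = -5; p=39
x=-2: <1, res = (-5)*2+(-2) = -12; p=40
x=9: not <1, res = (-12)-1 = -13; p=49
x=0: <1, res = (-13)*2+0 = -26; p=50
res-p = (-26)-50 = -76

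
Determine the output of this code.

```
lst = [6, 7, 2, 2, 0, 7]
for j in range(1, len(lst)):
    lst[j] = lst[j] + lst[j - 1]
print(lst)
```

[6, 13, 15, 17, 17, 24]

j=1: lst[1] = 7+6 = 13 → [6, 13, 2, 2, 0, 7]
j=2: lst[2] = 2+13 = 15 → [6, 13, 15, 2, 0, 7]
j=3: lst[3] = 2+15 = 17 → [6, 13, 15, 17, 0, 7]
j=4: lst[4] = 0+17 = 17 → [6, 13, 15, 17, 17, 7]
j=5: lst[5] = 7+17 = 24 → [6, 13, 15, 17, 17, 24]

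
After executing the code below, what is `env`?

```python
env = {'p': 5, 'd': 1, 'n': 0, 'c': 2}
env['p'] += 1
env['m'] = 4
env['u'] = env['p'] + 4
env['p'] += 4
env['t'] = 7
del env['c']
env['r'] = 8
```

{'p': 10, 'd': 1, 'n': 0, 'm': 4, 'u': 10, 't': 7, 'r': 8}

env['p'] = 5+1 = 6 → {'p': 6, 'd': 1, 'n': 0, 'c': 2}
env['m'] = 4 → {'p': 6, 'd': 1, 'n': 0, 'c': 2, 'm': 4}
env['u'] = env['p']+4 = 10 → {'p': 6, 'd': 1, 'n': 0, 'c': 2, 'm': 4, 'u': 10}
env['p'] = 6+4 = 10 → {'p': 10, 'd': 1, 'n': 0, 'c': 2, 'm': 4, 'u': 10}
env['t'] = 7 → {'p': 10, 'd': 1, 'n': 0, 'c': 2, 'm': 4, 'u': 10, 't': 7}
del 'c' → {'p': 10, 'd': 1, 'n': 0, 'm': 4, 'u': 10, 't': 7}
env['r'] = 8 → {'p': 10, 'd': 1, 'n': 0, 'm': 4, 'u': 10, 't': 7, 'r': 8}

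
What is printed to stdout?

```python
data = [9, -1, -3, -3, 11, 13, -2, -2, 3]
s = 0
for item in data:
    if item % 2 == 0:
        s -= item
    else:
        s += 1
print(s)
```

item=9: not even, s = 0+1 = 1
item=-1: not even, s = 1+1 = 2
item=-3: not even, s = 2+1 = 3
item=-3: not even, s = 3+1 = 4
item=11: not even, s = 4+1 = 5
item=13: not even, s = 5+1 = 6
item=-2: even, s = 6-(-2) = 8
item=-2: even, s = 8-(-2) = 10
item=3: not even, s = 10+1 = 11

11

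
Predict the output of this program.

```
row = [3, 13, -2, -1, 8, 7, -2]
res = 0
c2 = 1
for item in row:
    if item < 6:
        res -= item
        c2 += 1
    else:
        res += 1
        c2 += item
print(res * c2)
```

165

item=3: <6, res = 0-3 = -3; c2=2
item=13: not <6, res = (-3)+1 = -2; c2=15
item=-2: <6, res = (-2)-(-2) = 0; c2=16
item=-1: <6, res = 0-(-1) = 1; c2=17
item=8: not <6, res = 1+1 = 2; c2=25
item=7: not <6, res = 2+1 = 3; c2=32
item=-2: <6, res = 3-(-2) = 5; c2=33
res*c2 = 5*33 = 165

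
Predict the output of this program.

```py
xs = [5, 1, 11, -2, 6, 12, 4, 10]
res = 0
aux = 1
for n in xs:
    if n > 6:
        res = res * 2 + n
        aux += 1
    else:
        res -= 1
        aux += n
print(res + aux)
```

70

n=5: not >6, res = 0-1 = -1; aux=6
n=1: not >6, res = (-1)-1 = -2; aux=7
n=11: >6, res = (-2)*2+11 = 7; aux=8
n=-2: not >6, res = 7-1 = 6; aux=6
n=6: not >6, res = 6-1 = 5; aux=12
n=12: >6, res = 5*2+12 = 22; aux=13
n=4: not >6, res = 22-1 = 21; aux=17
n=10: >6, res = 21*2+10 = 52; aux=18
res+aux = 52+18 = 70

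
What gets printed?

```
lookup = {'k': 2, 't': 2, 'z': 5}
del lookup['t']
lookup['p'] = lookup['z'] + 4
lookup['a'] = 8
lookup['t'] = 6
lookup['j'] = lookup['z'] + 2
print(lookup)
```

del 't' → {'k': 2, 'z': 5}
lookup['p'] = lookup['z']+4 = 9 → {'k': 2, 'z': 5, 'p': 9}
lookup['a'] = 8 → {'k': 2, 'z': 5, 'p': 9, 'a': 8}
lookup['t'] = 6 → {'k': 2, 'z': 5, 'p': 9, 'a': 8, 't': 6}
lookup['j'] = lookup['z']+2 = 7 → {'k': 2, 'z': 5, 'p': 9, 'a': 8, 't': 6, 'j': 7}

{'k': 2, 'z': 5, 'p': 9, 'a': 8, 't': 6, 'j': 7}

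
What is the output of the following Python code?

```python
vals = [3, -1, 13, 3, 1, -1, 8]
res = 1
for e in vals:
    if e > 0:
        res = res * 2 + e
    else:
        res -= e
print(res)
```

e=3: >0, res = 1*2+3 = 5
e=-1: not >0, res = 5-(-1) = 6
e=13: >0, res = 6*2+13 = 25
e=3: >0, res = 25*2+3 = 53
e=1: >0, res = 53*2+1 = 107
e=-1: not >0, res = 107-(-1) = 108
e=8: >0, res = 108*2+8 = 224

224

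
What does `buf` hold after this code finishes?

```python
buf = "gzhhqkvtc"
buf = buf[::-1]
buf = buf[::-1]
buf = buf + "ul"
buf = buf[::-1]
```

reverse → 'ctvkqhhzg'
reverse → 'gzhhqkvtc'
+ 'ul' → 'gzhhqkvtcul'
reverse → 'luctvkqhhzg'

'luctvkqhhzg'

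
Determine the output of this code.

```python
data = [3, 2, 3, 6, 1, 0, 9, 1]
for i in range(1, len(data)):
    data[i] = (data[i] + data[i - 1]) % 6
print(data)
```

[3, 5, 2, 2, 3, 3, 0, 1]

i=1: data[1] = (2+3)%6 = 5 → [3, 5, 3, 6, 1, 0, 9, 1]
i=2: data[2] = (3+5)%6 = 2 → [3, 5, 2, 6, 1, 0, 9, 1]
i=3: data[3] = (6+2)%6 = 2 → [3, 5, 2, 2, 1, 0, 9, 1]
i=4: data[4] = (1+2)%6 = 3 → [3, 5, 2, 2, 3, 0, 9, 1]
i=5: data[5] = (0+3)%6 = 3 → [3, 5, 2, 2, 3, 3, 9, 1]
i=6: data[6] = (9+3)%6 = 0 → [3, 5, 2, 2, 3, 3, 0, 1]
i=7: data[7] = (1+0)%6 = 1 → [3, 5, 2, 2, 3, 3, 0, 1]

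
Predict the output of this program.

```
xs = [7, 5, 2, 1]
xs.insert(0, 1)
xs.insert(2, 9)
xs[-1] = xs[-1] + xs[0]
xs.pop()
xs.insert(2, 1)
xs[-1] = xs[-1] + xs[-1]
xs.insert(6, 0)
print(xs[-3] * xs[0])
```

5

insert 1 at 0 → [1, 7, 5, 2, 1]
insert 9 at 2 → [1, 7, 9, 5, 2, 1]
xs[-1] = xs[-1]+xs[0] = 1+1 = 2 → [1, 7, 9, 5, 2, 2]
pop() removes 2 → [1, 7, 9, 5, 2]
insert 1 at 2 → [1, 7, 1, 9, 5, 2]
xs[-1] = xs[-1]+xs[-1] = 2+2 = 4 → [1, 7, 1, 9, 5, 4]
insert 0 at 6 → [1, 7, 1, 9, 5, 4, 0]
xs[-3]*xs[0] = 5*1 = 5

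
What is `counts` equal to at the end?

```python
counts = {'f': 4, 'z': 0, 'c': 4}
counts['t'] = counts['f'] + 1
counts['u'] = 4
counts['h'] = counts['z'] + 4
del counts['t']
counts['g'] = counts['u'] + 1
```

{'f': 4, 'z': 0, 'c': 4, 'u': 4, 'h': 4, 'g': 5}

counts['t'] = counts['f']+1 = 5 → {'f': 4, 'z': 0, 'c': 4, 't': 5}
counts['u'] = 4 → {'f': 4, 'z': 0, 'c': 4, 't': 5, 'u': 4}
counts['h'] = counts['z']+4 = 4 → {'f': 4, 'z': 0, 'c': 4, 't': 5, 'u': 4, 'h': 4}
del 't' → {'f': 4, 'z': 0, 'c': 4, 'u': 4, 'h': 4}
counts['g'] = counts['u']+1 = 5 → {'f': 4, 'z': 0, 'c': 4, 'u': 4, 'h': 4, 'g': 5}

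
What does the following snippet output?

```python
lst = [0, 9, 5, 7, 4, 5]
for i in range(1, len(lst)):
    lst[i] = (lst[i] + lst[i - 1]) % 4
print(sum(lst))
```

i=1: lst[1] = (9+0)%4 = 1 → [0, 1, 5, 7, 4, 5]
i=2: lst[2] = (5+1)%4 = 2 → [0, 1, 2, 7, 4, 5]
i=3: lst[3] = (7+2)%4 = 1 → [0, 1, 2, 1, 4, 5]
i=4: lst[4] = (4+1)%4 = 1 → [0, 1, 2, 1, 1, 5]
i=5: lst[5] = (5+1)%4 = 2 → [0, 1, 2, 1, 1, 2]
sum = 7

7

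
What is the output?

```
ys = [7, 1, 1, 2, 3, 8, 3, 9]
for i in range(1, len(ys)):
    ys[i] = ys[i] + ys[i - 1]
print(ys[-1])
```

i=1: ys[1] = 1+7 = 8 → [7, 8, 1, 2, 3, 8, 3, 9]
i=2: ys[2] = 1+8 = 9 → [7, 8, 9, 2, 3, 8, 3, 9]
i=3: ys[3] = 2+9 = 11 → [7, 8, 9, 11, 3, 8, 3, 9]
i=4: ys[4] = 3+11 = 14 → [7, 8, 9, 11, 14, 8, 3, 9]
i=5: ys[5] = 8+14 = 22 → [7, 8, 9, 11, 14, 22, 3, 9]
i=6: ys[6] = 3+22 = 25 → [7, 8, 9, 11, 14, 22, 25, 9]
i=7: ys[7] = 9+25 = 34 → [7, 8, 9, 11, 14, 22, 25, 34]

34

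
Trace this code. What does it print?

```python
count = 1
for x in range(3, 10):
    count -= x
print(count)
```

x=3: count = 1-3 = -2
x=4: count = (-2)-4 = -6
x=5: count = (-6)-5 = -11
x=6: count = (-11)-6 = -17
x=7: count = (-17)-7 = -24
x=8: count = (-24)-8 = -32
x=9: count = (-32)-9 = -41

-41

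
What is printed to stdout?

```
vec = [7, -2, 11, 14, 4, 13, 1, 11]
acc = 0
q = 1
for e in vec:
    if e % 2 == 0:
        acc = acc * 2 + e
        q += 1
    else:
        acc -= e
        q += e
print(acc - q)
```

e=7: not even, acc = 0-7 = -7; q=8
e=-2: even, acc = (-7)*2+(-2) = -16; q=9
e=11: not even, acc = (-16)-11 = -27; q=20
e=14: even, acc = (-27)*2+14 = -40; q=21
e=4: even, acc = (-40)*2+4 = -76; q=22
e=13: not even, acc = (-76)-13 = -89; q=35
e=1: not even, acc = (-89)-1 = -90; q=36
e=11: not even, acc = (-90)-11 = -101; q=47
acc-q = (-101)-47 = -148

-148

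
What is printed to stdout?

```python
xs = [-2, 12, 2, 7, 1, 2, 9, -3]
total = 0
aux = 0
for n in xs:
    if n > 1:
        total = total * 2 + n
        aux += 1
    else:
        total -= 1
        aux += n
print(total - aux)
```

211

n=-2: not >1, total = 0-1 = -1; aux=-2
n=12: >1, total = (-1)*2+12 = 10; aux=-1
n=2: >1, total = 10*2+2 = 22; aux=0
n=7: >1, total = 22*2+7 = 51; aux=1
n=1: not >1, total = 51-1 = 50; aux=2
n=2: >1, total = 50*2+2 = 102; aux=3
n=9: >1, total = 102*2+9 = 213; aux=4
n=-3: not >1, total = 213-1 = 212; aux=1
total-aux = 212-1 = 211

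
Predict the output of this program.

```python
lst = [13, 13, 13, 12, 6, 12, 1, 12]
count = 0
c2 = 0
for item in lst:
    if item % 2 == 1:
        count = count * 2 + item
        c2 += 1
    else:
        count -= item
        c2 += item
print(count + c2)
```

item=13: odd, count = 0*2+13 = 13; c2=1
item=13: odd, count = 13*2+13 = 39; c2=2
item=13: odd, count = 39*2+13 = 91; c2=3
item=12: not odd, count = 91-12 = 79; c2=15
item=6: not odd, count = 79-6 = 73; c2=21
item=12: not odd, count = 73-12 = 61; c2=33
item=1: odd, count = 61*2+1 = 123; c2=34
item=12: not odd, count = 123-12 = 111; c2=46
count+c2 = 111+46 = 157

157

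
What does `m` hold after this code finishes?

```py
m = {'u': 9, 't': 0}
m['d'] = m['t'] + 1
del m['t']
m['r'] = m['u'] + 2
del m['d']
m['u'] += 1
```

{'u': 10, 'r': 11}

m['d'] = m['t']+1 = 1 → {'u': 9, 't': 0, 'd': 1}
del 't' → {'u': 9, 'd': 1}
m['r'] = m['u']+2 = 11 → {'u': 9, 'd': 1, 'r': 11}
del 'd' → {'u': 9, 'r': 11}
m['u'] = 9+1 = 10 → {'u': 10, 'r': 11}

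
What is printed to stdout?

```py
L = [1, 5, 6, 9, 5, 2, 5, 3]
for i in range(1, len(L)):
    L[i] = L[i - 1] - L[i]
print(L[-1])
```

i=1: L[1] = 1-5 = -4 → [1, -4, 6, 9, 5, 2, 5, 3]
i=2: L[2] = (-4)-6 = -10 → [1, -4, -10, 9, 5, 2, 5, 3]
i=3: L[3] = (-10)-9 = -19 → [1, -4, -10, -19, 5, 2, 5, 3]
i=4: L[4] = (-19)-5 = -24 → [1, -4, -10, -19, -24, 2, 5, 3]
i=5: L[5] = (-24)-2 = -26 → [1, -4, -10, -19, -24, -26, 5, 3]
i=6: L[6] = (-26)-5 = -31 → [1, -4, -10, -19, -24, -26, -31, 3]
i=7: L[7] = (-31)-3 = -34 → [1, -4, -10, -19, -24, -26, -31, -34]

-34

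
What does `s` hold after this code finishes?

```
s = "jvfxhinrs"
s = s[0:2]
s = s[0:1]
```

slice [0:2] → 'jv'
slice [0:1] → 'j'

'j'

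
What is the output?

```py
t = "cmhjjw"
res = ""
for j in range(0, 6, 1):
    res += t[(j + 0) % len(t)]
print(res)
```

cmhjjw

j=0: add t[0]='c' → 'c'
j=1: add t[1]='m' → 'cm'
j=2: add t[2]='h' → 'cmh'
j=3: add t[3]='j' → 'cmhj'
j=4: add t[4]='j' → 'cmhjj'
j=5: add t[5]='w' → 'cmhjjw'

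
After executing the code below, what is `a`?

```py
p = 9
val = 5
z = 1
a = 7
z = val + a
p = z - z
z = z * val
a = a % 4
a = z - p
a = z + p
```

60

z = 5+7 = 12
p = 12-12 = 0
z = 12*5 = 60
a = 7%4 = 3
a = 60-0 = 60
a = 60+0 = 60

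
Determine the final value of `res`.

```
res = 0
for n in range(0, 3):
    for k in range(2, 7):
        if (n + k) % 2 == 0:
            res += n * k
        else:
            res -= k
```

n=0,k=2: even sum, res = 0+0 = 0
n=0,k=3: odd sum, res = 0-3 = -3
n=0,k=4: even sum, res = (-3)+0 = -3
n=0,k=5: odd sum, res = (-3)-5 = -8
n=0,k=6: even sum, res = (-8)+0 = -8
n=1,k=2: odd sum, res = (-8)-2 = -10
n=1,k=3: even sum, res = (-10)+3 = -7
n=1,k=4: odd sum, res = (-7)-4 = -11
n=1,k=5: even sum, res = (-11)+5 = -6
n=1,k=6: odd sum, res = (-6)-6 = -12
n=2,k=2: even sum, res = (-12)+4 = -8
n=2,k=3: odd sum, res = (-8)-3 = -11
n=2,k=4: even sum, res = (-11)+8 = -3
n=2,k=5: odd sum, res = (-3)-5 = -8
n=2,k=6: even sum, res = (-8)+12 = 4

4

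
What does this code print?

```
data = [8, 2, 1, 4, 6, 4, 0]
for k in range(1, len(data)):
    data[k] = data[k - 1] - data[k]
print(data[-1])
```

-9

k=1: data[1] = 8-2 = 6 → [8, 6, 1, 4, 6, 4, 0]
k=2: data[2] = 6-1 = 5 → [8, 6, 5, 4, 6, 4, 0]
k=3: data[3] = 5-4 = 1 → [8, 6, 5, 1, 6, 4, 0]
k=4: data[4] = 1-6 = -5 → [8, 6, 5, 1, -5, 4, 0]
k=5: data[5] = (-5)-4 = -9 → [8, 6, 5, 1, -5, -9, 0]
k=6: data[6] = (-9)-0 = -9 → [8, 6, 5, 1, -5, -9, -9]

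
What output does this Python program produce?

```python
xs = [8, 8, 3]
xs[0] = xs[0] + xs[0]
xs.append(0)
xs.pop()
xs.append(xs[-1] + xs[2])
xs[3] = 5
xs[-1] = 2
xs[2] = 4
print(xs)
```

[16, 8, 4, 2]

xs[0] = xs[0]+xs[0] = 8+8 = 16 → [16, 8, 3]
append 0 → [16, 8, 3, 0]
pop() removes 0 → [16, 8, 3]
append xs[-1]+xs[2] = 3+3 = 6 → [16, 8, 3, 6]
xs[3] = 5 → [16, 8, 3, 5]
xs[-1] = 2 → [16, 8, 3, 2]
xs[2] = 4 → [16, 8, 4, 2]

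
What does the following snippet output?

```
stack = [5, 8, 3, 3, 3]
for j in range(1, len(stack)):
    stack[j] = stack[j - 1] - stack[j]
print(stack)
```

j=1: stack[1] = 5-8 = -3 → [5, -3, 3, 3, 3]
j=2: stack[2] = (-3)-3 = -6 → [5, -3, -6, 3, 3]
j=3: stack[3] = (-6)-3 = -9 → [5, -3, -6, -9, 3]
j=4: stack[4] = (-9)-3 = -12 → [5, -3, -6, -9, -12]

[5, -3, -6, -9, -12]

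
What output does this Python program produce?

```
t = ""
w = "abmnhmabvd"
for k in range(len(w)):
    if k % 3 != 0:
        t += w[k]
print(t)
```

k=0: skip
k=1: add 'b' → 'b'
k=2: add 'm' → 'bm'
k=3: skip
k=4: add 'h' → 'bmh'
k=5: add 'm' → 'bmhm'
k=6: skip
k=7: add 'b' → 'bmhmb'
k=8: add 'v' → 'bmhmbv'
k=9: skip

bmhmbv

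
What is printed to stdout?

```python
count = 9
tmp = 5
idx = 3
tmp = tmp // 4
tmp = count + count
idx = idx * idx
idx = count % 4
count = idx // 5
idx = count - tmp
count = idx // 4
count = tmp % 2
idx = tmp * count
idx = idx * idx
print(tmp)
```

18

tmp = 5//4 = 1
tmp = 9+9 = 18
idx = 3*3 = 9
idx = 9%4 = 1
count = 1//5 = 0
idx = 0-18 = -18
count = (-18)//4 = -5
count = 18%2 = 0
idx = 18*0 = 0
idx = 0*0 = 0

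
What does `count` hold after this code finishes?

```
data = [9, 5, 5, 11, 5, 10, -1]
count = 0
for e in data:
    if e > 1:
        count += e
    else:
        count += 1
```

46

e=9: >1, count = 0+9 = 9
e=5: >1, count = 9+5 = 14
e=5: >1, count = 14+5 = 19
e=11: >1, count = 19+11 = 30
e=5: >1, count = 30+5 = 35
e=10: >1, count = 35+10 = 45
e=-1: not >1, count = 45+1 = 46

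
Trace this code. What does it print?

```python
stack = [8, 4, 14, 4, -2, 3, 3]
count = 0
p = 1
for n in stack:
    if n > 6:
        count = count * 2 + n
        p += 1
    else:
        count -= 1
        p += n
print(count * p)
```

360

n=8: >6, count = 0*2+8 = 8; p=2
n=4: not >6, count = 8-1 = 7; p=6
n=14: >6, count = 7*2+14 = 28; p=7
n=4: not >6, count = 28-1 = 27; p=11
n=-2: not >6, count = 27-1 = 26; p=9
n=3: not >6, count = 26-1 = 25; p=12
n=3: not >6, count = 25-1 = 24; p=15
count*p = 24*15 = 360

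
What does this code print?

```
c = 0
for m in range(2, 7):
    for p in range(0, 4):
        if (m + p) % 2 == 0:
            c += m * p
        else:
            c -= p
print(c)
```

m=2,p=0: even sum, c = 0+0 = 0
m=2,p=1: odd sum, c = 0-1 = -1
m=2,p=2: even sum, c = (-1)+4 = 3
m=2,p=3: odd sum, c = 3-3 = 0
m=3,p=0: odd sum, c = 0-0 = 0
m=3,p=1: even sum, c = 0+3 = 3
m=3,p=2: odd sum, c = 3-2 = 1
m=3,p=3: even sum, c = 1+9 = 10
m=4,p=0: even sum, c = 10+0 = 10
m=4,p=1: odd sum, c = 10-1 = 9
m=4,p=2: even sum, c = 9+8 = 17
m=4,p=3: odd sum, c = 17-3 = 14
m=5,p=0: odd sum, c = 14-0 = 14
m=5,p=1: even sum, c = 14+5 = 19
m=5,p=2: odd sum, c = 19-2 = 17
m=5,p=3: even sum, c = 17+15 = 32
m=6,p=0: even sum, c = 32+0 = 32
m=6,p=1: odd sum, c = 32-1 = 31
m=6,p=2: even sum, c = 31+12 = 43
m=6,p=3: odd sum, c = 43-3 = 40

40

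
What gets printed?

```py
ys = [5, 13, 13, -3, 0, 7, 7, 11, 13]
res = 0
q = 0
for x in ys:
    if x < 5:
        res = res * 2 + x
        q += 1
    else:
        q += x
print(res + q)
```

65

x=5: not <5; q=5
x=13: not <5; q=18
x=13: not <5; q=31
x=-3: <5, res = 0*2+(-3) = -3; q=32
x=0: <5, res = (-3)*2+0 = -6; q=33
x=7: not <5; q=40
x=7: not <5; q=47
x=11: not <5; q=58
x=13: not <5; q=71
res+q = (-6)+71 = 65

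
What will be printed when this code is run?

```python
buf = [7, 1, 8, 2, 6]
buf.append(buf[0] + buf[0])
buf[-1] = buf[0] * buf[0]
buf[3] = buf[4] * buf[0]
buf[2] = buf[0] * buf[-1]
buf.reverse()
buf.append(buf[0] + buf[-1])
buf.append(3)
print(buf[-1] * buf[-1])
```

9

append buf[0]+buf[0] = 7+7 = 14 → [7, 1, 8, 2, 6, 14]
buf[-1] = buf[0]*buf[0] = 7*7 = 49 → [7, 1, 8, 2, 6, 49]
buf[3] = buf[4]*buf[0] = 6*7 = 42 → [7, 1, 8, 42, 6, 49]
buf[2] = buf[0]*buf[-1] = 7*49 = 343 → [7, 1, 343, 42, 6, 49]
reverse → [49, 6, 42, 343, 1, 7]
append buf[0]+buf[-1] = 49+7 = 56 → [49, 6, 42, 343, 1, 7, 56]
append 3 → [49, 6, 42, 343, 1, 7, 56, 3]
buf[-1]*buf[-1] = 3*3 = 9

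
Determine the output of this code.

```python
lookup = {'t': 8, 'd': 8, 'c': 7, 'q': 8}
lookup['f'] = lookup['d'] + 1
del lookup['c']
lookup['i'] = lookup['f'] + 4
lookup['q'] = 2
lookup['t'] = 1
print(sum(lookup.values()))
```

33

lookup['f'] = lookup['d']+1 = 9 → {'t': 8, 'd': 8, 'c': 7, 'q': 8, 'f': 9}
del 'c' → {'t': 8, 'd': 8, 'q': 8, 'f': 9}
lookup['i'] = lookup['f']+4 = 13 → {'t': 8, 'd': 8, 'q': 8, 'f': 9, 'i': 13}
lookup['q'] = 2 → {'t': 8, 'd': 8, 'q': 2, 'f': 9, 'i': 13}
lookup['t'] = 1 → {'t': 1, 'd': 8, 'q': 2, 'f': 9, 'i': 13}
sum of values = 33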